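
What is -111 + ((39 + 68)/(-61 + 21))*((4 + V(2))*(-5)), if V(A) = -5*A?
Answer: -765/4 ≈ -191.25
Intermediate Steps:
-111 + ((39 + 68)/(-61 + 21))*((4 + V(2))*(-5)) = -111 + ((39 + 68)/(-61 + 21))*((4 - 5*2)*(-5)) = -111 + (107/(-40))*((4 - 10)*(-5)) = -111 + (107*(-1/40))*(-6*(-5)) = -111 - 107/40*30 = -111 - 321/4 = -765/4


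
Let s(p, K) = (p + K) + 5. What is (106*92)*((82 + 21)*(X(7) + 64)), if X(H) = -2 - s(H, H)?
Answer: 43191608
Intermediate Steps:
s(p, K) = 5 + K + p (s(p, K) = (K + p) + 5 = 5 + K + p)
X(H) = -7 - 2*H (X(H) = -2 - (5 + H + H) = -2 - (5 + 2*H) = -2 + (-5 - 2*H) = -7 - 2*H)
(106*92)*((82 + 21)*(X(7) + 64)) = (106*92)*((82 + 21)*((-7 - 2*7) + 64)) = 9752*(103*((-7 - 14) + 64)) = 9752*(103*(-21 + 64)) = 9752*(103*43) = 9752*4429 = 43191608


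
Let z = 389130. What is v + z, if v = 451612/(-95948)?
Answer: 9333948407/23987 ≈ 3.8913e+5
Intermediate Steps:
v = -112903/23987 (v = 451612*(-1/95948) = -112903/23987 ≈ -4.7068)
v + z = -112903/23987 + 389130 = 9333948407/23987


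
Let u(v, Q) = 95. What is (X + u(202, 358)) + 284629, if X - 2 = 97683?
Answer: 382409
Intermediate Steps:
X = 97685 (X = 2 + 97683 = 97685)
(X + u(202, 358)) + 284629 = (97685 + 95) + 284629 = 97780 + 284629 = 382409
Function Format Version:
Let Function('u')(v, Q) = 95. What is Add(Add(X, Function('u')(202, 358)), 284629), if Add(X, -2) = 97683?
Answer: 382409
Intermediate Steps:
X = 97685 (X = Add(2, 97683) = 97685)
Add(Add(X, Function('u')(202, 358)), 284629) = Add(Add(97685, 95), 284629) = Add(97780, 284629) = 382409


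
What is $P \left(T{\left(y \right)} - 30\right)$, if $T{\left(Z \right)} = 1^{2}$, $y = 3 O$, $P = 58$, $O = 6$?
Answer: $-1682$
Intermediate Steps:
$y = 18$ ($y = 3 \cdot 6 = 18$)
$T{\left(Z \right)} = 1$
$P \left(T{\left(y \right)} - 30\right) = 58 \left(1 - 30\right) = 58 \left(-29\right) = -1682$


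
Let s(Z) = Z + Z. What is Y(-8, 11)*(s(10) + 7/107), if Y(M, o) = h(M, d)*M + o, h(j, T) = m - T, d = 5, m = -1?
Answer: 126673/107 ≈ 1183.9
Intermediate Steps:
s(Z) = 2*Z
h(j, T) = -1 - T
Y(M, o) = o - 6*M (Y(M, o) = (-1 - 1*5)*M + o = (-1 - 5)*M + o = -6*M + o = o - 6*M)
Y(-8, 11)*(s(10) + 7/107) = (11 - 6*(-8))*(2*10 + 7/107) = (11 + 48)*(20 + 7*(1/107)) = 59*(20 + 7/107) = 59*(2147/107) = 126673/107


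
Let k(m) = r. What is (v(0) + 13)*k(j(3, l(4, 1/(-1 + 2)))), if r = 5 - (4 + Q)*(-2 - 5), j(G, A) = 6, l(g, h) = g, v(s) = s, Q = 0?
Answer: 429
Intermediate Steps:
r = 33 (r = 5 - (4 + 0)*(-2 - 5) = 5 - 4*(-7) = 5 - 1*(-28) = 5 + 28 = 33)
k(m) = 33
(v(0) + 13)*k(j(3, l(4, 1/(-1 + 2)))) = (0 + 13)*33 = 13*33 = 429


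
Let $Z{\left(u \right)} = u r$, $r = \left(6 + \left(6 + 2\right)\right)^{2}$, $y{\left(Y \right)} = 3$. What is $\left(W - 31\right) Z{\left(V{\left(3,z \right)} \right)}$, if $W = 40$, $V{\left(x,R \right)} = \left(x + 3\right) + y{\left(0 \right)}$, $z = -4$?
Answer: $15876$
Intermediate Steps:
$V{\left(x,R \right)} = 6 + x$ ($V{\left(x,R \right)} = \left(x + 3\right) + 3 = \left(3 + x\right) + 3 = 6 + x$)
$r = 196$ ($r = \left(6 + 8\right)^{2} = 14^{2} = 196$)
$Z{\left(u \right)} = 196 u$ ($Z{\left(u \right)} = u 196 = 196 u$)
$\left(W - 31\right) Z{\left(V{\left(3,z \right)} \right)} = \left(40 - 31\right) 196 \left(6 + 3\right) = 9 \cdot 196 \cdot 9 = 9 \cdot 1764 = 15876$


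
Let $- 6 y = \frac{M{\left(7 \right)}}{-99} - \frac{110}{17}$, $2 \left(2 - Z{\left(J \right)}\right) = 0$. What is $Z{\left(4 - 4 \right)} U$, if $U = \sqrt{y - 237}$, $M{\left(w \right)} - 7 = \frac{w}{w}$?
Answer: $\frac{20 i \sqrt{6682071}}{1683} \approx 30.719 i$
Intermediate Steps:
$M{\left(w \right)} = 8$ ($M{\left(w \right)} = 7 + \frac{w}{w} = 7 + 1 = 8$)
$Z{\left(J \right)} = 2$ ($Z{\left(J \right)} = 2 - 0 = 2 + 0 = 2$)
$y = \frac{5513}{5049}$ ($y = - \frac{\frac{8}{-99} - \frac{110}{17}}{6} = - \frac{8 \left(- \frac{1}{99}\right) - \frac{110}{17}}{6} = - \frac{- \frac{8}{99} - \frac{110}{17}}{6} = \left(- \frac{1}{6}\right) \left(- \frac{11026}{1683}\right) = \frac{5513}{5049} \approx 1.0919$)
$U = \frac{10 i \sqrt{6682071}}{1683}$ ($U = \sqrt{\frac{5513}{5049} - 237} = \sqrt{- \frac{1191100}{5049}} = \frac{10 i \sqrt{6682071}}{1683} \approx 15.359 i$)
$Z{\left(4 - 4 \right)} U = 2 \frac{10 i \sqrt{6682071}}{1683} = \frac{20 i \sqrt{6682071}}{1683}$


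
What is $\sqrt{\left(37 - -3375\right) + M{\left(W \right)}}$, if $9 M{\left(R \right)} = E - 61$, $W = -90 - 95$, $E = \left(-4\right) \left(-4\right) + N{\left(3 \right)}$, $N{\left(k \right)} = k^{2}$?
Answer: $4 \sqrt{213} \approx 58.378$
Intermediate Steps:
$E = 25$ ($E = \left(-4\right) \left(-4\right) + 3^{2} = 16 + 9 = 25$)
$W = -185$
$M{\left(R \right)} = -4$ ($M{\left(R \right)} = \frac{25 - 61}{9} = \frac{1}{9} \left(-36\right) = -4$)
$\sqrt{\left(37 - -3375\right) + M{\left(W \right)}} = \sqrt{\left(37 - -3375\right) - 4} = \sqrt{\left(37 + 3375\right) - 4} = \sqrt{3412 - 4} = \sqrt{3408} = 4 \sqrt{213}$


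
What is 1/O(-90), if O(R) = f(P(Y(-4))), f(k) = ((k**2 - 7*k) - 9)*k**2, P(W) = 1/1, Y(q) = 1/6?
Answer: -1/15 ≈ -0.066667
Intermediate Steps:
Y(q) = 1/6
P(W) = 1
f(k) = k**2*(-9 + k**2 - 7*k) (f(k) = (-9 + k**2 - 7*k)*k**2 = k**2*(-9 + k**2 - 7*k))
O(R) = -15 (O(R) = 1**2*(-9 + 1**2 - 7*1) = 1*(-9 + 1 - 7) = 1*(-15) = -15)
1/O(-90) = 1/(-15) = -1/15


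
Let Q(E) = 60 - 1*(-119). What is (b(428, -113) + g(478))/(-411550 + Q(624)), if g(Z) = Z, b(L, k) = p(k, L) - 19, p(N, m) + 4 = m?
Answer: -883/411371 ≈ -0.0021465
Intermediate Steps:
p(N, m) = -4 + m
b(L, k) = -23 + L (b(L, k) = (-4 + L) - 19 = -23 + L)
Q(E) = 179 (Q(E) = 60 + 119 = 179)
(b(428, -113) + g(478))/(-411550 + Q(624)) = ((-23 + 428) + 478)/(-411550 + 179) = (405 + 478)/(-411371) = 883*(-1/411371) = -883/411371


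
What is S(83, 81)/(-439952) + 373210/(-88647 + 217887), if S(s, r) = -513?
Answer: 4106519651/1421484912 ≈ 2.8889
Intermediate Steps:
S(83, 81)/(-439952) + 373210/(-88647 + 217887) = -513/(-439952) + 373210/(-88647 + 217887) = -513*(-1/439952) + 373210/129240 = 513/439952 + 373210*(1/129240) = 513/439952 + 37321/12924 = 4106519651/1421484912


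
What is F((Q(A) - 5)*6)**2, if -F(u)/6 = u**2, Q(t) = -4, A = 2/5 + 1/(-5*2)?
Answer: 306110016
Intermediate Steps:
A = 3/10 (A = 2*(1/5) - 1/5*1/2 = 2/5 - 1/10 = 3/10 ≈ 0.30000)
F(u) = -6*u**2
F((Q(A) - 5)*6)**2 = (-6*36*(-4 - 5)**2)**2 = (-6*(-9*6)**2)**2 = (-6*(-54)**2)**2 = (-6*2916)**2 = (-17496)**2 = 306110016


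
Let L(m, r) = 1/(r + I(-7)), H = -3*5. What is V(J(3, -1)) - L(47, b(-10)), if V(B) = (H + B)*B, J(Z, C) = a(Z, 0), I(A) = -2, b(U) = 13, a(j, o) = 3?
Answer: -397/11 ≈ -36.091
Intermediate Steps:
H = -15
J(Z, C) = 3
V(B) = B*(-15 + B) (V(B) = (-15 + B)*B = B*(-15 + B))
L(m, r) = 1/(-2 + r) (L(m, r) = 1/(r - 2) = 1/(-2 + r))
V(J(3, -1)) - L(47, b(-10)) = 3*(-15 + 3) - 1/(-2 + 13) = 3*(-12) - 1/11 = -36 - 1*1/11 = -36 - 1/11 = -397/11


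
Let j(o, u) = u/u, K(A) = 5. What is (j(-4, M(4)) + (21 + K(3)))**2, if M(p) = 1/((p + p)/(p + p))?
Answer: 729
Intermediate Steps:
M(p) = 1 (M(p) = 1/((2*p)/((2*p))) = 1/((2*p)*(1/(2*p))) = 1/1 = 1)
j(o, u) = 1
(j(-4, M(4)) + (21 + K(3)))**2 = (1 + (21 + 5))**2 = (1 + 26)**2 = 27**2 = 729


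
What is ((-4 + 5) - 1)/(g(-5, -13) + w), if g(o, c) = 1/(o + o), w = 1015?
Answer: 0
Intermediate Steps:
g(o, c) = 1/(2*o)
((-4 + 5) - 1)/(g(-5, -13) + w) = ((-4 + 5) - 1)/((½)/(-5) + 1015) = (1 - 1)/((½)*(-⅕) + 1015) = 0/(-⅒ + 1015) = 0/(10149/10) = 0*(10/10149) = 0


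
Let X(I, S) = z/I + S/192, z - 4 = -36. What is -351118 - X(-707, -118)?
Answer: -23831042255/67872 ≈ -3.5112e+5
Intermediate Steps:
z = -32 (z = 4 - 36 = -32)
X(I, S) = -32/I + S/192
-351118 - X(-707, -118) = -351118 - (-32/(-707) + (1/192)*(-118)) = -351118 - (-32*(-1/707) - 59/96) = -351118 - (32/707 - 59/96) = -351118 - 1*(-38641/67872) = -351118 + 38641/67872 = -23831042255/67872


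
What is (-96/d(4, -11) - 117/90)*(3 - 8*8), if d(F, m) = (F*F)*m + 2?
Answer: 13237/290 ≈ 45.645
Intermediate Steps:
d(F, m) = 2 + m*F² (d(F, m) = F²*m + 2 = m*F² + 2 = 2 + m*F²)
(-96/d(4, -11) - 117/90)*(3 - 8*8) = (-96/(2 - 11*4²) - 117/90)*(3 - 8*8) = (-96/(2 - 11*16) - 117*1/90)*(3 - 64) = (-96/(2 - 176) - 13/10)*(-61) = (-96/(-174) - 13/10)*(-61) = (-96*(-1/174) - 13/10)*(-61) = (16/29 - 13/10)*(-61) = -217/290*(-61) = 13237/290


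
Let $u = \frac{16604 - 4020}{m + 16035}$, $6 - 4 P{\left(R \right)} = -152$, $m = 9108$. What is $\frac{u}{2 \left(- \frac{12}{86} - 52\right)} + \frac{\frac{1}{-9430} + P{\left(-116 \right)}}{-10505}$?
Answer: $- \frac{11949751965176}{1396048356790725} \approx -0.0085597$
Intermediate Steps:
$P{\left(R \right)} = \frac{79}{2}$ ($P{\left(R \right)} = \frac{3}{2} - -38 = \frac{3}{2} + 38 = \frac{79}{2}$)
$u = \frac{12584}{25143}$ ($u = \frac{16604 - 4020}{9108 + 16035} = \frac{12584}{25143} \approx 0.5005$)
$\frac{u}{2 \left(- \frac{12}{86} - 52\right)} + \frac{\frac{1}{-9430} + P{\left(-116 \right)}}{-10505} = \frac{12584}{25143 \cdot 2 \left(- \frac{12}{86} - 52\right)} + \frac{\frac{1}{-9430} + \frac{79}{2}}{-10505} = \frac{12584}{25143 \cdot 2 \left(\left(-12\right) \frac{1}{86} - 52\right)} + \left(- \frac{1}{9430} + \frac{79}{2}\right) \left(- \frac{1}{10505}\right) = \frac{12584}{25143 \cdot 2 \left(- \frac{6}{43} - 52\right)} + \frac{186242}{4715} \left(- \frac{1}{10505}\right) = \frac{12584}{25143 \cdot 2 \left(- \frac{2242}{43}\right)} - \frac{186242}{49531075} = \frac{12584}{25143 \left(- \frac{4484}{43}\right)} - \frac{186242}{49531075} = \frac{12584}{25143} \left(- \frac{43}{4484}\right) - \frac{186242}{49531075} = - \frac{135278}{28185303} - \frac{186242}{49531075} = - \frac{11949751965176}{1396048356790725}$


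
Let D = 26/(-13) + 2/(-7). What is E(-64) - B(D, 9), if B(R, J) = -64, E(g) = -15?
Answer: 49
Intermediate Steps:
D = -16/7 (D = 26*(-1/13) + 2*(-⅐) = -2 - 2/7 = -16/7 ≈ -2.2857)
E(-64) - B(D, 9) = -15 - 1*(-64) = -15 + 64 = 49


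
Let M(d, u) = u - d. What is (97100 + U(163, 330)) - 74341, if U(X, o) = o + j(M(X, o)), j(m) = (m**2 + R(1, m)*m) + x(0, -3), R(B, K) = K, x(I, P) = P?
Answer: 78864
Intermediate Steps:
j(m) = -3 + 2*m**2 (j(m) = (m**2 + m*m) - 3 = (m**2 + m**2) - 3 = 2*m**2 - 3 = -3 + 2*m**2)
U(X, o) = -3 + o + 2*(o - X)**2 (U(X, o) = o + (-3 + 2*(o - X)**2) = -3 + o + 2*(o - X)**2)
(97100 + U(163, 330)) - 74341 = (97100 + (-3 + 330 + 2*(163 - 1*330)**2)) - 74341 = (97100 + (-3 + 330 + 2*(163 - 330)**2)) - 74341 = (97100 + (-3 + 330 + 2*(-167)**2)) - 74341 = (97100 + (-3 + 330 + 2*27889)) - 74341 = (97100 + (-3 + 330 + 55778)) - 74341 = (97100 + 56105) - 74341 = 153205 - 74341 = 78864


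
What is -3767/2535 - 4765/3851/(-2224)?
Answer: -32250859333/21711321840 ≈ -1.4854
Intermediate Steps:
-3767/2535 - 4765/3851/(-2224) = -3767*1/2535 - 4765*1/3851*(-1/2224) = -3767/2535 - 4765/3851*(-1/2224) = -3767/2535 + 4765/8564624 = -32250859333/21711321840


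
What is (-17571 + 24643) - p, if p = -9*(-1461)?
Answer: -6077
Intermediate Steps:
p = 13149
(-17571 + 24643) - p = (-17571 + 24643) - 1*13149 = 7072 - 13149 = -6077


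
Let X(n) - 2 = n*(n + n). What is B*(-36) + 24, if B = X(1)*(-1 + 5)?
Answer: -552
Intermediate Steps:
X(n) = 2 + 2*n² (X(n) = 2 + n*(n + n) = 2 + n*(2*n) = 2 + 2*n²)
B = 16 (B = (2 + 2*1²)*(-1 + 5) = (2 + 2*1)*4 = (2 + 2)*4 = 4*4 = 16)
B*(-36) + 24 = 16*(-36) + 24 = -576 + 24 = -552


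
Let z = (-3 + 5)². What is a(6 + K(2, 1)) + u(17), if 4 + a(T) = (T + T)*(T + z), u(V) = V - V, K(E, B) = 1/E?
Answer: 265/2 ≈ 132.50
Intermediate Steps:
z = 4 (z = 2² = 4)
u(V) = 0
a(T) = -4 + 2*T*(4 + T) (a(T) = -4 + (T + T)*(T + 4) = -4 + (2*T)*(4 + T) = -4 + 2*T*(4 + T))
a(6 + K(2, 1)) + u(17) = (-4 + 2*(6 + 1/2)² + 8*(6 + 1/2)) + 0 = (-4 + 2*(6 + ½)² + 8*(6 + ½)) + 0 = (-4 + 2*(13/2)² + 8*(13/2)) + 0 = (-4 + 2*(169/4) + 52) + 0 = (-4 + 169/2 + 52) + 0 = 265/2 + 0 = 265/2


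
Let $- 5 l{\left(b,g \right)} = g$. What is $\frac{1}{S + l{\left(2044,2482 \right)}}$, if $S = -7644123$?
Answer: $- \frac{5}{38223097} \approx -1.3081 \cdot 10^{-7}$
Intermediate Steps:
$l{\left(b,g \right)} = - \frac{g}{5}$
$\frac{1}{S + l{\left(2044,2482 \right)}} = \frac{1}{-7644123 - \frac{2482}{5}} = \frac{1}{- \frac{38223097}{5}} = - \frac{5}{38223097}$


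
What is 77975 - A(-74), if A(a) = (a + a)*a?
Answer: 67023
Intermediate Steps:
A(a) = 2*a² (A(a) = (2*a)*a = 2*a²)
77975 - A(-74) = 77975 - 2*(-74)² = 77975 - 2*5476 = 77975 - 1*10952 = 77975 - 10952 = 67023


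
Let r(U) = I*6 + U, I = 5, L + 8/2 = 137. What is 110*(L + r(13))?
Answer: 19360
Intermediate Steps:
L = 133 (L = -4 + 137 = 133)
r(U) = 30 + U (r(U) = 5*6 + U = 30 + U)
110*(L + r(13)) = 110*(133 + (30 + 13)) = 110*(133 + 43) = 110*176 = 19360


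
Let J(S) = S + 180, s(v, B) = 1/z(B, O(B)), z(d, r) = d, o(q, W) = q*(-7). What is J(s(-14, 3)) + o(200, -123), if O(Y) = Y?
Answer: -3659/3 ≈ -1219.7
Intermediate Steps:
o(q, W) = -7*q
s(v, B) = 1/B
J(S) = 180 + S
J(s(-14, 3)) + o(200, -123) = (180 + 1/3) - 7*200 = (180 + 1/3) - 1400 = 541/3 - 1400 = -3659/3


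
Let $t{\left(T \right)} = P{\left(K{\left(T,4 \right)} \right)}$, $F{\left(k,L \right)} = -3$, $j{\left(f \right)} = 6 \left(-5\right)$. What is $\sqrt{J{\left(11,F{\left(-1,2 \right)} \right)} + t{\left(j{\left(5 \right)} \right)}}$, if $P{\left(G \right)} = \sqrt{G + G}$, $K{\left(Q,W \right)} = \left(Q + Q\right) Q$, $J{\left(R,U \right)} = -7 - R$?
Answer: $\sqrt{42} \approx 6.4807$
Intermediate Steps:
$j{\left(f \right)} = -30$
$K{\left(Q,W \right)} = 2 Q^{2}$ ($K{\left(Q,W \right)} = 2 Q Q = 2 Q^{2}$)
$P{\left(G \right)} = \sqrt{2} \sqrt{G}$ ($P{\left(G \right)} = \sqrt{2 G} = \sqrt{2} \sqrt{G}$)
$t{\left(T \right)} = 2 \sqrt{T^{2}}$ ($t{\left(T \right)} = \sqrt{2} \sqrt{2 T^{2}} = \sqrt{2} \sqrt{2} \sqrt{T^{2}} = 2 \sqrt{T^{2}}$)
$\sqrt{J{\left(11,F{\left(-1,2 \right)} \right)} + t{\left(j{\left(5 \right)} \right)}} = \sqrt{\left(-7 - 11\right) + 2 \sqrt{\left(-30\right)^{2}}} = \sqrt{\left(-7 - 11\right) + 2 \sqrt{900}} = \sqrt{-18 + 2 \cdot 30} = \sqrt{-18 + 60} = \sqrt{42}$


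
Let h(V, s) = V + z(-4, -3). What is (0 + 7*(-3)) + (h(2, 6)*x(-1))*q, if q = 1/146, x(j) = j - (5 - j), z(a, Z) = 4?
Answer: -1554/73 ≈ -21.288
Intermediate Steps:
x(j) = -5 + 2*j (x(j) = j + (-5 + j) = -5 + 2*j)
q = 1/146 ≈ 0.0068493
h(V, s) = 4 + V (h(V, s) = V + 4 = 4 + V)
(0 + 7*(-3)) + (h(2, 6)*x(-1))*q = (0 + 7*(-3)) + ((4 + 2)*(-5 + 2*(-1)))*(1/146) = (0 - 21) + (6*(-5 - 2))*(1/146) = -21 + (6*(-7))*(1/146) = -21 - 42*1/146 = -21 - 21/73 = -1554/73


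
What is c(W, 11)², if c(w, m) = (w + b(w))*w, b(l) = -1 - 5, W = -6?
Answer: 5184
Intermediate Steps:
b(l) = -6
c(w, m) = w*(-6 + w) (c(w, m) = (w - 6)*w = (-6 + w)*w = w*(-6 + w))
c(W, 11)² = (-6*(-6 - 6))² = (-6*(-12))² = 72² = 5184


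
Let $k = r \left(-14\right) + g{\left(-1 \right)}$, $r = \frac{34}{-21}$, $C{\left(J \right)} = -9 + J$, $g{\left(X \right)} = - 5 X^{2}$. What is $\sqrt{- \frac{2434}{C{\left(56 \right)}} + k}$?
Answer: $\frac{i \sqrt{678351}}{141} \approx 5.8413 i$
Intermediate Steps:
$r = - \frac{34}{21}$ ($r = 34 \left(- \frac{1}{21}\right) = - \frac{34}{21} \approx -1.619$)
$k = \frac{53}{3}$ ($k = \left(- \frac{34}{21}\right) \left(-14\right) - 5 \left(-1\right)^{2} = \frac{68}{3} - 5 = \frac{53}{3} \approx 17.667$)
$\sqrt{- \frac{2434}{C{\left(56 \right)}} + k} = \sqrt{- \frac{2434}{-9 + 56} + \frac{53}{3}} = \sqrt{- \frac{2434}{47} + \frac{53}{3}} = \sqrt{- \frac{4811}{141}} = \frac{i \sqrt{678351}}{141}$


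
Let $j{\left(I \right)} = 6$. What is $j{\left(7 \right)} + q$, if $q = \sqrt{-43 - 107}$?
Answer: $6 + 5 i \sqrt{6} \approx 6.0 + 12.247 i$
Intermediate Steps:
$q = 5 i \sqrt{6}$ ($q = \sqrt{-150} = 5 i \sqrt{6} \approx 12.247 i$)
$j{\left(7 \right)} + q = 6 + 5 i \sqrt{6}$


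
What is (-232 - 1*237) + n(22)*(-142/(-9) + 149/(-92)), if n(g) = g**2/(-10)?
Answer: -2389313/2070 ≈ -1154.3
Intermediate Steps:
n(g) = -g**2/10
(-232 - 1*237) + n(22)*(-142/(-9) + 149/(-92)) = (-232 - 1*237) + (-1/10*22**2)*(-142/(-9) + 149/(-92)) = (-232 - 237) + (-1/10*484)*(-142*(-1/9) + 149*(-1/92)) = -469 - 242*(142/9 - 149/92)/5 = -469 - 242/5*11723/828 = -469 - 1418483/2070 = -2389313/2070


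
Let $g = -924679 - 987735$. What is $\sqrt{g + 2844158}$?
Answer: $4 \sqrt{58234} \approx 965.27$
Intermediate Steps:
$g = -1912414$
$\sqrt{g + 2844158} = \sqrt{-1912414 + 2844158} = \sqrt{931744} = 4 \sqrt{58234}$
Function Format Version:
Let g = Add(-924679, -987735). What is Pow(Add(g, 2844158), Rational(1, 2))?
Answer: Mul(4, Pow(58234, Rational(1, 2))) ≈ 965.27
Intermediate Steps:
g = -1912414
Pow(Add(g, 2844158), Rational(1, 2)) = Pow(Add(-1912414, 2844158), Rational(1, 2)) = Pow(931744, Rational(1, 2)) = Mul(4, Pow(58234, Rational(1, 2)))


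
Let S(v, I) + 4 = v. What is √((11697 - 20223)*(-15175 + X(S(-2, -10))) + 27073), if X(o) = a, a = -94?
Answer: √130210567 ≈ 11411.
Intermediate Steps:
S(v, I) = -4 + v
X(o) = -94
√((11697 - 20223)*(-15175 + X(S(-2, -10))) + 27073) = √((11697 - 20223)*(-15175 - 94) + 27073) = √(-8526*(-15269) + 27073) = √(130183494 + 27073) = √130210567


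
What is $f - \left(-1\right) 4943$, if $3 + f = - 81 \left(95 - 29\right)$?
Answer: $-406$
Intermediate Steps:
$f = -5349$ ($f = -3 - 81 \left(95 - 29\right) = -3 - 5346 = -5349$)
$f - \left(-1\right) 4943 = -5349 - \left(-1\right) 4943 = -5349 - -4943 = -5349 + 4943 = -406$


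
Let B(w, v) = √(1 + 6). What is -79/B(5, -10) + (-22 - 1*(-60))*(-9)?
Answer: -342 - 79*√7/7 ≈ -371.86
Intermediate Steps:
B(w, v) = √7
-79/B(5, -10) + (-22 - 1*(-60))*(-9) = -79*√7/7 + (-22 - 1*(-60))*(-9) = -79*√7/7 + (-22 + 60)*(-9) = -79*√7/7 + 38*(-9) = -79*√7/7 - 342 = -342 - 79*√7/7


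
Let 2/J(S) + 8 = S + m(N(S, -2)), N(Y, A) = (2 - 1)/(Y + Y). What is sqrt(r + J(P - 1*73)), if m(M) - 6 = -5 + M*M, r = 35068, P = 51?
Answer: 2*sqrt(27633849201959)/56143 ≈ 187.26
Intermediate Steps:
N(Y, A) = 1/(2*Y)
m(M) = 1 + M**2 (m(M) = 6 + (-5 + M*M) = 6 + (-5 + M**2) = 1 + M**2)
J(S) = 2/(-7 + S + 1/(4*S**2)) (J(S) = 2/(-8 + (S + (1 + (1/(2*S))**2))) = 2/(-8 + (S + (1 + 1/(4*S**2)))) = 2/(-8 + (1 + S + 1/(4*S**2))) = 2/(-7 + S + 1/(4*S**2)))
sqrt(r + J(P - 1*73)) = sqrt(35068 + 8*(51 - 1*73)**2/(1 - 28*(51 - 1*73)**2 + 4*(51 - 1*73)**3)) = sqrt(35068 + 8*(51 - 73)**2/(1 - 28*(51 - 73)**2 + 4*(51 - 73)**3)) = sqrt(35068 + 8*(-22)**2/(1 - 28*(-22)**2 + 4*(-22)**3)) = sqrt(35068 + 8*484/(1 - 28*484 + 4*(-10648))) = sqrt(35068 + 8*484/(1 - 13552 - 42592)) = sqrt(35068 + 8*484/(-56143)) = sqrt(35068 + 8*484*(-1/56143)) = sqrt(35068 - 3872/56143) = sqrt(1968818852/56143) = 2*sqrt(27633849201959)/56143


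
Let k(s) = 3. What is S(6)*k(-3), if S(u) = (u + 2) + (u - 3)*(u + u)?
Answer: 132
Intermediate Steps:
S(u) = 2 + u + 2*u*(-3 + u) (S(u) = (2 + u) + (-3 + u)*(2*u) = (2 + u) + 2*u*(-3 + u) = 2 + u + 2*u*(-3 + u))
S(6)*k(-3) = (2 - 5*6 + 2*6²)*3 = (2 - 30 + 2*36)*3 = (2 - 30 + 72)*3 = 44*3 = 132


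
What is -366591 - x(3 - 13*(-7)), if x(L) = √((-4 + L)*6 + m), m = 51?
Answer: -366591 - √591 ≈ -3.6662e+5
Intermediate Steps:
x(L) = √(27 + 6*L) (x(L) = √((-4 + L)*6 + 51) = √((-24 + 6*L) + 51) = √(27 + 6*L))
-366591 - x(3 - 13*(-7)) = -366591 - √(27 + 6*(3 - 13*(-7))) = -366591 - √(27 + 6*(3 + 91)) = -366591 - √(27 + 6*94) = -366591 - √(27 + 564) = -366591 - √591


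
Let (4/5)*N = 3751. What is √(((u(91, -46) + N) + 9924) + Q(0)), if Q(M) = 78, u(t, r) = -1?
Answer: √58759/2 ≈ 121.20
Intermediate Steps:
N = 18755/4 (N = (5/4)*3751 = 18755/4 ≈ 4688.8)
√(((u(91, -46) + N) + 9924) + Q(0)) = √(((-1 + 18755/4) + 9924) + 78) = √((18751/4 + 9924) + 78) = √(58447/4 + 78) = √(58759/4) = √58759/2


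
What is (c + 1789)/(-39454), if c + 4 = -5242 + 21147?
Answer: -8845/19727 ≈ -0.44837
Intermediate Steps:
c = 15901 (c = -4 + (-5242 + 21147) = -4 + 15905 = 15901)
(c + 1789)/(-39454) = (15901 + 1789)/(-39454) = 17690*(-1/39454) = -8845/19727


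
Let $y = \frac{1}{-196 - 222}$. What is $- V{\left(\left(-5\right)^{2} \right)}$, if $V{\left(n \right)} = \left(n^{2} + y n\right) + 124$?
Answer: $- \frac{313057}{418} \approx -748.94$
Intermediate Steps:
$y = - \frac{1}{418}$ ($y = \frac{1}{-196 - 222} = \frac{1}{-418} = - \frac{1}{418} \approx -0.0023923$)
$V{\left(n \right)} = 124 + n^{2} - \frac{n}{418}$ ($V{\left(n \right)} = \left(n^{2} - \frac{n}{418}\right) + 124 = 124 + n^{2} - \frac{n}{418}$)
$- V{\left(\left(-5\right)^{2} \right)} = - (124 + \left(\left(-5\right)^{2}\right)^{2} - \frac{\left(-5\right)^{2}}{418}) = - (124 + 25^{2} - \frac{25}{418}) = - (124 + 625 - \frac{25}{418}) = \left(-1\right) \frac{313057}{418} = - \frac{313057}{418}$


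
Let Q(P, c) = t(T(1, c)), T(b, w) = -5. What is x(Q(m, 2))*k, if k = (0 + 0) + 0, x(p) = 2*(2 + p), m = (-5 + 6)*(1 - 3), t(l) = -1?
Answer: 0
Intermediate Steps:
m = -2 (m = 1*(-2) = -2)
Q(P, c) = -1
x(p) = 4 + 2*p
k = 0 (k = 0 + 0 = 0)
x(Q(m, 2))*k = (4 + 2*(-1))*0 = (4 - 2)*0 = 2*0 = 0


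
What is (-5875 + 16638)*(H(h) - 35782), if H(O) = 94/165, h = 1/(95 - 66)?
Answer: -63544063168/165 ≈ -3.8512e+8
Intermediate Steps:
h = 1/29 ≈ 0.034483
H(O) = 94/165 (H(O) = 94*(1/165) = 94/165)
(-5875 + 16638)*(H(h) - 35782) = (-5875 + 16638)*(94/165 - 35782) = 10763*(-5903936/165) = -63544063168/165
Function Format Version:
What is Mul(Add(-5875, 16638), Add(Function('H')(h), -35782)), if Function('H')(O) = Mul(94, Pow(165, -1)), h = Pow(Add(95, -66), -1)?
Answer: Rational(-63544063168, 165) ≈ -3.8512e+8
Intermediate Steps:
h = Rational(1, 29) (h = Pow(29, -1) = Rational(1, 29) ≈ 0.034483)
Function('H')(O) = Rational(94, 165) (Function('H')(O) = Mul(94, Rational(1, 165)) = Rational(94, 165))
Mul(Add(-5875, 16638), Add(Function('H')(h), -35782)) = Mul(Add(-5875, 16638), Add(Rational(94, 165), -35782)) = Mul(10763, Rational(-5903936, 165)) = Rational(-63544063168, 165)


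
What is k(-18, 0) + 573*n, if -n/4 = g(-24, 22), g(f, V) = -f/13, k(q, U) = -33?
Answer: -55437/13 ≈ -4264.4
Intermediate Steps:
g(f, V) = -f/13
n = -96/13 (n = -(-4)*(-24)/13 = -4*24/13 = -96/13 ≈ -7.3846)
k(-18, 0) + 573*n = -33 + 573*(-96/13) = -33 - 55008/13 = -55437/13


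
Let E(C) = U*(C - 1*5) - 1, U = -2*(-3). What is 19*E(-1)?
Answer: -703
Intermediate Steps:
U = 6
E(C) = -31 + 6*C (E(C) = 6*(C - 1*5) - 1 = 6*(C - 5) - 1 = 6*(-5 + C) - 1 = (-30 + 6*C) - 1 = -31 + 6*C)
19*E(-1) = 19*(-31 + 6*(-1)) = 19*(-31 - 6) = 19*(-37) = -703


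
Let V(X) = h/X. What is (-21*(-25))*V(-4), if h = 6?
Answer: -1575/2 ≈ -787.50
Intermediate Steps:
V(X) = 6/X
(-21*(-25))*V(-4) = (-21*(-25))*(6/(-4)) = 525*(6*(-¼)) = 525*(-3/2) = -1575/2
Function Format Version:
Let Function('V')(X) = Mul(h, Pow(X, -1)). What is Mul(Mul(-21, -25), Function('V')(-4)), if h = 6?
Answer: Rational(-1575, 2) ≈ -787.50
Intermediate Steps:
Function('V')(X) = Mul(6, Pow(X, -1))
Mul(Mul(-21, -25), Function('V')(-4)) = Mul(Mul(-21, -25), Mul(6, Pow(-4, -1))) = Mul(525, Mul(6, Rational(-1, 4))) = Mul(525, Rational(-3, 2)) = Rational(-1575, 2)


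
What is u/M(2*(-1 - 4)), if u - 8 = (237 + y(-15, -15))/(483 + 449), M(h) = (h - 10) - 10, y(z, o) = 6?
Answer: -7699/27960 ≈ -0.27536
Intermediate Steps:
M(h) = -20 + h (M(h) = (-10 + h) - 10 = -20 + h)
u = 7699/932 (u = 8 + (237 + 6)/(483 + 449) = 8 + 243/932 = 7699/932 ≈ 8.2607)
u/M(2*(-1 - 4)) = 7699/(932*(-20 + 2*(-1 - 4))) = 7699/(932*(-20 + 2*(-5))) = 7699/(932*(-20 - 10)) = (7699/932)/(-30) = (7699/932)*(-1/30) = -7699/27960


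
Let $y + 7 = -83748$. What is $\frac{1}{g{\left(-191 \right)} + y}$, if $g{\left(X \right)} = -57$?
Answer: $- \frac{1}{83812} \approx -1.1931 \cdot 10^{-5}$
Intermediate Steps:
$y = -83755$ ($y = -7 - 83748 = -83755$)
$\frac{1}{g{\left(-191 \right)} + y} = \frac{1}{-57 - 83755} = \frac{1}{-83812} = - \frac{1}{83812}$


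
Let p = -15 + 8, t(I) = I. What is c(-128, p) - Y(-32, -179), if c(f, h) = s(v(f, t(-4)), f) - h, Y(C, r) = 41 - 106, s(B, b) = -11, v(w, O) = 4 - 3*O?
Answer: 61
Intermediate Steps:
Y(C, r) = -65
p = -7
c(f, h) = -11 - h
c(-128, p) - Y(-32, -179) = (-11 - 1*(-7)) - 1*(-65) = (-11 + 7) + 65 = -4 + 65 = 61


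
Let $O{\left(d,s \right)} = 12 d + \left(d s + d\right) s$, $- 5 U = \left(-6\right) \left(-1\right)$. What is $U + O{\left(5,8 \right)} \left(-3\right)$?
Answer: $- \frac{6306}{5} \approx -1261.2$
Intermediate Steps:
$U = - \frac{6}{5}$ ($U = - \frac{\left(-6\right) \left(-1\right)}{5} = \left(- \frac{1}{5}\right) 6 = - \frac{6}{5} \approx -1.2$)
$O{\left(d,s \right)} = 12 d + s \left(d + d s\right)$ ($O{\left(d,s \right)} = 12 d + \left(d + d s\right) s = 12 d + s \left(d + d s\right)$)
$U + O{\left(5,8 \right)} \left(-3\right) = - \frac{6}{5} + 5 \left(12 + 8 + 8^{2}\right) \left(-3\right) = - \frac{6}{5} + 5 \left(12 + 8 + 64\right) \left(-3\right) = - \frac{6}{5} + 5 \cdot 84 \left(-3\right) = - \frac{6}{5} + 420 \left(-3\right) = - \frac{6}{5} - 1260 = - \frac{6306}{5}$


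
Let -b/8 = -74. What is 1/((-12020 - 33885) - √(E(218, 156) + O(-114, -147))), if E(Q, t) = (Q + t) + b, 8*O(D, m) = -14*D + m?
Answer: -367240/16858143023 + 2*√18354/16858143023 ≈ -2.1768e-5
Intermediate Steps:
b = 592 (b = -8*(-74) = 592)
O(D, m) = -7*D/4 + m/8 (O(D, m) = (-14*D + m)/8 = (m - 14*D)/8 = -7*D/4 + m/8)
E(Q, t) = 592 + Q + t (E(Q, t) = (Q + t) + 592 = 592 + Q + t)
1/((-12020 - 33885) - √(E(218, 156) + O(-114, -147))) = 1/((-12020 - 33885) - √((592 + 218 + 156) + (-7/4*(-114) + (⅛)*(-147)))) = 1/(-45905 - √(966 + (399/2 - 147/8))) = 1/(-45905 - √(966 + 1449/8)) = 1/(-45905 - √(9177/8)) = 1/(-45905 - √18354/4)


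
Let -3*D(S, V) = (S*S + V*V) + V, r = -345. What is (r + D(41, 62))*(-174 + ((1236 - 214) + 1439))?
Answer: -15144514/3 ≈ -5.0482e+6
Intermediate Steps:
D(S, V) = -V/3 - S**2/3 - V**2/3 (D(S, V) = -((S*S + V*V) + V)/3 = -((S**2 + V**2) + V)/3 = -(V + S**2 + V**2)/3 = -V/3 - S**2/3 - V**2/3)
(r + D(41, 62))*(-174 + ((1236 - 214) + 1439)) = (-345 + (-1/3*62 - 1/3*41**2 - 1/3*62**2))*(-174 + ((1236 - 214) + 1439)) = (-345 + (-62/3 - 1/3*1681 - 1/3*3844))*(-174 + (1022 + 1439)) = (-345 + (-62/3 - 1681/3 - 3844/3))*(-174 + 2461) = (-345 - 5587/3)*2287 = -6622/3*2287 = -15144514/3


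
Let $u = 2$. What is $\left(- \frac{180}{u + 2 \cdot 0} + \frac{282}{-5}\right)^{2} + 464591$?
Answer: $\frac{12150599}{25} \approx 4.8602 \cdot 10^{5}$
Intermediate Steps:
$\left(- \frac{180}{u + 2 \cdot 0} + \frac{282}{-5}\right)^{2} + 464591 = \left(- \frac{180}{2 + 2 \cdot 0} + \frac{282}{-5}\right)^{2} + 464591 = \left(- \frac{180}{2 + 0} + 282 \left(- \frac{1}{5}\right)\right)^{2} + 464591 = \left(- \frac{180}{2} - \frac{282}{5}\right)^{2} + 464591 = \left(\left(-180\right) \frac{1}{2} - \frac{282}{5}\right)^{2} + 464591 = \left(-90 - \frac{282}{5}\right)^{2} + 464591 = \left(- \frac{732}{5}\right)^{2} + 464591 = \frac{535824}{25} + 464591 = \frac{12150599}{25}$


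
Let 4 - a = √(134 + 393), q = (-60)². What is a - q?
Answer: -3596 - √527 ≈ -3619.0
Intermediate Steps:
q = 3600
a = 4 - √527 (a = 4 - √(134 + 393) = 4 - √527 ≈ -18.956)
a - q = (4 - √527) - 1*3600 = (4 - √527) - 3600 = -3596 - √527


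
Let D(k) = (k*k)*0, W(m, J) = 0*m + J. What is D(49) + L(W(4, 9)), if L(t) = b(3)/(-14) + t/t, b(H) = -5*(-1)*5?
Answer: -11/14 ≈ -0.78571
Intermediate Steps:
W(m, J) = J (W(m, J) = 0 + J = J)
b(H) = 25 (b(H) = 5*5 = 25)
D(k) = 0 (D(k) = k²*0 = 0)
L(t) = -11/14 (L(t) = 25/(-14) + t/t = 25*(-1/14) + 1 = -25/14 + 1 = -11/14)
D(49) + L(W(4, 9)) = 0 - 11/14 = -11/14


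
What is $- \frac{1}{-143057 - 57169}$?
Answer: $\frac{1}{200226} \approx 4.9944 \cdot 10^{-6}$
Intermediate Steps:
$- \frac{1}{-143057 - 57169} = - \frac{1}{-200226} = \left(-1\right) \left(- \frac{1}{200226}\right) = \frac{1}{200226}$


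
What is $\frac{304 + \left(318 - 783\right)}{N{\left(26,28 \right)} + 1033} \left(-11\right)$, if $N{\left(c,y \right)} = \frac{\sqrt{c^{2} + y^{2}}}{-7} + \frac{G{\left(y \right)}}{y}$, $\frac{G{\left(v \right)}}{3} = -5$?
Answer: $\frac{204791356}{119386703} + \frac{56672 \sqrt{365}}{119386703} \approx 1.7244$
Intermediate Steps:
$G{\left(v \right)} = -15$ ($G{\left(v \right)} = 3 \left(-5\right) = -15$)
$N{\left(c,y \right)} = - \frac{15}{y} - \frac{\sqrt{c^{2} + y^{2}}}{7}$ ($N{\left(c,y \right)} = \frac{\sqrt{c^{2} + y^{2}}}{-7} - \frac{15}{y} = \sqrt{c^{2} + y^{2}} \left(- \frac{1}{7}\right) - \frac{15}{y} = - \frac{\sqrt{c^{2} + y^{2}}}{7} - \frac{15}{y} = - \frac{15}{y} - \frac{\sqrt{c^{2} + y^{2}}}{7}$)
$\frac{304 + \left(318 - 783\right)}{N{\left(26,28 \right)} + 1033} \left(-11\right) = \frac{304 + \left(318 - 783\right)}{\left(- \frac{15}{28} - \frac{\sqrt{26^{2} + 28^{2}}}{7}\right) + 1033} \left(-11\right) = \frac{304 + \left(318 - 783\right)}{\left(\left(-15\right) \frac{1}{28} - \frac{\sqrt{676 + 784}}{7}\right) + 1033} \left(-11\right) = \frac{304 - 465}{\left(- \frac{15}{28} - \frac{\sqrt{1460}}{7}\right) + 1033} \left(-11\right) = - \frac{161}{\left(- \frac{15}{28} - \frac{2 \sqrt{365}}{7}\right) + 1033} \left(-11\right) = - \frac{161}{\frac{28909}{28} - \frac{2 \sqrt{365}}{7}} \left(-11\right) = \frac{1771}{\frac{28909}{28} - \frac{2 \sqrt{365}}{7}}$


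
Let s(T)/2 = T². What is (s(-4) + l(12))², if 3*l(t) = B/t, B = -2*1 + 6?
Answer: 83521/81 ≈ 1031.1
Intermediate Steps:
s(T) = 2*T²
B = 4 (B = -2 + 6 = 4)
l(t) = 4/(3*t) (l(t) = (4/t)/3 = 4/(3*t))
(s(-4) + l(12))² = (2*(-4)² + (4/3)/12)² = (2*16 + (4/3)*(1/12))² = (32 + ⅑)² = (289/9)² = 83521/81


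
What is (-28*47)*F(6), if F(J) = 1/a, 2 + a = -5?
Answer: 188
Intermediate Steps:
a = -7 (a = -2 - 5 = -7)
F(J) = -1/7 (F(J) = 1/(-7) = -1/7)
(-28*47)*F(6) = -28*47*(-1/7) = -1316*(-1/7) = 188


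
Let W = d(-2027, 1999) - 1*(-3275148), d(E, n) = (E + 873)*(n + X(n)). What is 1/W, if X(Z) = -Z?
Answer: 1/3275148 ≈ 3.0533e-7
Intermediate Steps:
d(E, n) = 0 (d(E, n) = (E + 873)*(n - n) = (873 + E)*0 = 0)
W = 3275148 (W = 0 - 1*(-3275148) = 0 + 3275148 = 3275148)
1/W = 1/3275148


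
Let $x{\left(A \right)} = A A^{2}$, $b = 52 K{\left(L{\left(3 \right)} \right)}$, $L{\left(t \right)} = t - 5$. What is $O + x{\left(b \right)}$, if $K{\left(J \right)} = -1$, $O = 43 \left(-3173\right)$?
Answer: $-277047$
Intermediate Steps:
$O = -136439$
$L{\left(t \right)} = -5 + t$
$b = -52$ ($b = 52 \left(-1\right) = -52$)
$x{\left(A \right)} = A^{3}$
$O + x{\left(b \right)} = -136439 + \left(-52\right)^{3} = -136439 - 140608 = -277047$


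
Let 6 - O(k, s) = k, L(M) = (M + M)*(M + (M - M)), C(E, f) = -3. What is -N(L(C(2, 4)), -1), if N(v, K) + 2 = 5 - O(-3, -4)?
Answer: 6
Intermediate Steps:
L(M) = 2*M² (L(M) = (2*M)*(M + 0) = (2*M)*M = 2*M²)
O(k, s) = 6 - k
N(v, K) = -6 (N(v, K) = -2 + (5 - (6 - 1*(-3))) = -2 + (5 - (6 + 3)) = -2 + (5 - 1*9) = -2 + (5 - 9) = -2 - 4 = -6)
-N(L(C(2, 4)), -1) = -1*(-6) = 6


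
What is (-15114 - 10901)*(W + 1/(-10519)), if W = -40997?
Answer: 11218902255660/10519 ≈ 1.0665e+9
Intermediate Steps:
(-15114 - 10901)*(W + 1/(-10519)) = (-15114 - 10901)*(-40997 + 1/(-10519)) = -26015*(-40997 - 1/10519) = -26015*(-431247444/10519) = 11218902255660/10519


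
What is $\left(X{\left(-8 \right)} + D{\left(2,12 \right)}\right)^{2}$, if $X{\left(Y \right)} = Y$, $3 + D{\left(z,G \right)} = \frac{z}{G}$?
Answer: $\frac{4225}{36} \approx 117.36$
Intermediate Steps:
$D{\left(z,G \right)} = -3 + \frac{z}{G}$
$\left(X{\left(-8 \right)} + D{\left(2,12 \right)}\right)^{2} = \left(-8 - \left(3 - \frac{2}{12}\right)\right)^{2} = \left(-8 + \left(-3 + 2 \cdot \frac{1}{12}\right)\right)^{2} = \left(-8 + \left(-3 + \frac{1}{6}\right)\right)^{2} = \left(-8 - \frac{17}{6}\right)^{2} = \left(- \frac{65}{6}\right)^{2} = \frac{4225}{36}$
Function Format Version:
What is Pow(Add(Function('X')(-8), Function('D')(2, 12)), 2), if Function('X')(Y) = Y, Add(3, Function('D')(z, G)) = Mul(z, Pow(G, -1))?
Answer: Rational(4225, 36) ≈ 117.36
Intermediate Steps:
Function('D')(z, G) = Add(-3, Mul(z, Pow(G, -1)))
Pow(Add(Function('X')(-8), Function('D')(2, 12)), 2) = Pow(Add(-8, Add(-3, Mul(2, Pow(12, -1)))), 2) = Pow(Add(-8, Add(-3, Mul(2, Rational(1, 12)))), 2) = Pow(Add(-8, Add(-3, Rational(1, 6))), 2) = Pow(Add(-8, Rational(-17, 6)), 2) = Pow(Rational(-65, 6), 2) = Rational(4225, 36)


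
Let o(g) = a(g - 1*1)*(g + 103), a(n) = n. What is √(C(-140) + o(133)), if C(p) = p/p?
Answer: √31153 ≈ 176.50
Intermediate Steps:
C(p) = 1
o(g) = (-1 + g)*(103 + g) (o(g) = (g - 1*1)*(g + 103) = (g - 1)*(103 + g) = (-1 + g)*(103 + g))
√(C(-140) + o(133)) = √(1 + (-1 + 133)*(103 + 133)) = √(1 + 132*236) = √(1 + 31152) = √31153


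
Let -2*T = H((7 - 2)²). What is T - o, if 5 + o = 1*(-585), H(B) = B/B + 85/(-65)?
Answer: 7672/13 ≈ 590.15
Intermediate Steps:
H(B) = -4/13 (H(B) = 1 + 85*(-1/65) = 1 - 17/13 = -4/13)
T = 2/13 (T = -½*(-4/13) = 2/13 ≈ 0.15385)
o = -590 (o = -5 + 1*(-585) = -5 - 585 = -590)
T - o = 2/13 - 1*(-590) = 2/13 + 590 = 7672/13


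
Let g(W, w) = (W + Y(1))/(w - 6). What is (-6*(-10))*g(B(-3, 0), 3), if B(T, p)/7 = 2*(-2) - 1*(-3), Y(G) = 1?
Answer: 120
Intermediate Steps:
B(T, p) = -7 (B(T, p) = 7*(2*(-2) - 1*(-3)) = 7*(-4 + 3) = 7*(-1) = -7)
g(W, w) = (1 + W)/(-6 + w) (g(W, w) = (W + 1)/(w - 6) = (1 + W)/(-6 + w))
(-6*(-10))*g(B(-3, 0), 3) = (-6*(-10))*((1 - 7)/(-6 + 3)) = 60*(-6/(-3)) = 60*(-⅓*(-6)) = 60*2 = 120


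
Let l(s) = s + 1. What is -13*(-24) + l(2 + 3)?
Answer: 318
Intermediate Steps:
l(s) = 1 + s
-13*(-24) + l(2 + 3) = -13*(-24) + (1 + (2 + 3)) = 312 + (1 + 5) = 312 + 6 = 318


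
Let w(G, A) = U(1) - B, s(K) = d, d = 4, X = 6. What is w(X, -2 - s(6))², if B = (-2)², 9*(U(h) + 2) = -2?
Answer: 3136/81 ≈ 38.716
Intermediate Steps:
U(h) = -20/9 (U(h) = -2 + (⅑)*(-2) = -2 - 2/9 = -20/9)
s(K) = 4
B = 4
w(G, A) = -56/9 (w(G, A) = -20/9 - 1*4 = -20/9 - 4 = -56/9)
w(X, -2 - s(6))² = (-56/9)² = 3136/81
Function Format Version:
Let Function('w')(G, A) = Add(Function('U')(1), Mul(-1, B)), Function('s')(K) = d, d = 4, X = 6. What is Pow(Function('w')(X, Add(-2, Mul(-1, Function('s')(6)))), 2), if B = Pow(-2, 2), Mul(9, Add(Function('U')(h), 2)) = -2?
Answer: Rational(3136, 81) ≈ 38.716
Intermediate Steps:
Function('U')(h) = Rational(-20, 9) (Function('U')(h) = Add(-2, Mul(Rational(1, 9), -2)) = Add(-2, Rational(-2, 9)) = Rational(-20, 9))
Function('s')(K) = 4
B = 4
Function('w')(G, A) = Rational(-56, 9) (Function('w')(G, A) = Add(Rational(-20, 9), Mul(-1, 4)) = Add(Rational(-20, 9), -4) = Rational(-56, 9))
Pow(Function('w')(X, Add(-2, Mul(-1, Function('s')(6)))), 2) = Pow(Rational(-56, 9), 2) = Rational(3136, 81)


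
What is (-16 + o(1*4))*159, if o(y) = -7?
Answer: -3657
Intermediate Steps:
(-16 + o(1*4))*159 = (-16 - 7)*159 = -23*159 = -3657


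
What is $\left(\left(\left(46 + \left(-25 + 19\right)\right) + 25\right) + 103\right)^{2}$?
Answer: $28224$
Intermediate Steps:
$\left(\left(\left(46 + \left(-25 + 19\right)\right) + 25\right) + 103\right)^{2} = \left(\left(\left(46 - 6\right) + 25\right) + 103\right)^{2} = \left(\left(40 + 25\right) + 103\right)^{2} = \left(65 + 103\right)^{2} = 168^{2} = 28224$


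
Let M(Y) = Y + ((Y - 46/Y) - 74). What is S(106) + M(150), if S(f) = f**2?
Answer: 859627/75 ≈ 11462.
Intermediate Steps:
M(Y) = -74 - 46/Y + 2*Y (M(Y) = Y + (-74 + Y - 46/Y) = -74 - 46/Y + 2*Y)
S(106) + M(150) = 106**2 + (-74 - 46/150 + 2*150) = 11236 + (-74 - 46*1/150 + 300) = 11236 + (-74 - 23/75 + 300) = 11236 + 16927/75 = 859627/75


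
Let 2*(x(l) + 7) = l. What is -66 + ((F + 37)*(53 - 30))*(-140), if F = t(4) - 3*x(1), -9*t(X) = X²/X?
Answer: -1625084/9 ≈ -1.8057e+5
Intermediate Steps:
t(X) = -X/9 (t(X) = -X²/(9*X) = -X/9)
x(l) = -7 + l/2
F = 343/18 (F = -⅑*4 - 3*(-7 + (½)*1) = -4/9 - 3*(-7 + ½) = -4/9 - 3*(-13/2) = -4/9 + 39/2 = 343/18 ≈ 19.056)
-66 + ((F + 37)*(53 - 30))*(-140) = -66 + ((343/18 + 37)*(53 - 30))*(-140) = -66 + ((1009/18)*23)*(-140) = -66 + (23207/18)*(-140) = -66 - 1624490/9 = -1625084/9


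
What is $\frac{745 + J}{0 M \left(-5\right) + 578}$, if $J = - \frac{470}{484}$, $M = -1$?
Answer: $\frac{180055}{139876} \approx 1.2872$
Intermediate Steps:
$J = - \frac{235}{242}$ ($J = \left(-470\right) \frac{1}{484} = - \frac{235}{242} \approx -0.97107$)
$\frac{745 + J}{0 M \left(-5\right) + 578} = \frac{745 - \frac{235}{242}}{0 \left(-1\right) \left(-5\right) + 578} = \frac{180055}{242 \left(0 \left(-5\right) + 578\right)} = \frac{180055}{242 \left(0 + 578\right)} = \frac{180055}{242 \cdot 578} = \frac{180055}{242} \cdot \frac{1}{578} = \frac{180055}{139876}$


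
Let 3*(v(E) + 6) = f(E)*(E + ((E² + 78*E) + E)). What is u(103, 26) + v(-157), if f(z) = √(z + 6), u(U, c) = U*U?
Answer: 10603 + 12089*I*√151/3 ≈ 10603.0 + 49517.0*I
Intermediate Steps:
u(U, c) = U²
f(z) = √(6 + z)
v(E) = -6 + √(6 + E)*(E² + 80*E)/3 (v(E) = -6 + (√(6 + E)*(E + ((E² + 78*E) + E)))/3 = -6 + (√(6 + E)*(E + (E² + 79*E)))/3 = -6 + (√(6 + E)*(E² + 80*E))/3 = -6 + √(6 + E)*(E² + 80*E)/3)
u(103, 26) + v(-157) = 103² + (-6 + (⅓)*(-157)²*√(6 - 157) + (80/3)*(-157)*√(6 - 157)) = 10609 + (-6 + (⅓)*24649*√(-151) + (80/3)*(-157)*√(-151)) = 10609 + (-6 + (⅓)*24649*(I*√151) + (80/3)*(-157)*(I*√151)) = 10609 + (-6 + 24649*I*√151/3 - 12560*I*√151/3) = 10609 + (-6 + 12089*I*√151/3) = 10603 + 12089*I*√151/3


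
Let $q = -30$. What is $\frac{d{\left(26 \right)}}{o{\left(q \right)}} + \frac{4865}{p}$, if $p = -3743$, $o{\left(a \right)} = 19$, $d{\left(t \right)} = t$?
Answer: $\frac{257}{3743} \approx 0.068661$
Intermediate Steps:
$\frac{d{\left(26 \right)}}{o{\left(q \right)}} + \frac{4865}{p} = \frac{26}{19} + \frac{4865}{-3743} = 26 \cdot \frac{1}{19} + 4865 \left(- \frac{1}{3743}\right) = \frac{26}{19} - \frac{4865}{3743} = \frac{257}{3743}$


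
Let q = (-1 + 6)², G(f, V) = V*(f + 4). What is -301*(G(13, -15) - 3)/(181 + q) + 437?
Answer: 83840/103 ≈ 813.98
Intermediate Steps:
G(f, V) = V*(4 + f)
q = 25 (q = 5² = 25)
-301*(G(13, -15) - 3)/(181 + q) + 437 = -301*(-15*(4 + 13) - 3)/(181 + 25) + 437 = -301*(-15*17 - 3)/206 + 437 = -301*(-255 - 3)/206 + 437 = -(-77658)/206 + 437 = -301*(-129/103) + 437 = 38829/103 + 437 = 83840/103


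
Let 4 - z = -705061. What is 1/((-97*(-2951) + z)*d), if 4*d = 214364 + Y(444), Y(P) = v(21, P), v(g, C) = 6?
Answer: 1/53126888360 ≈ 1.8823e-11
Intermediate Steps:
Y(P) = 6
z = 705065 (z = 4 - 1*(-705061) = 4 + 705061 = 705065)
d = 107185/2 (d = (214364 + 6)/4 = (¼)*214370 = 107185/2 ≈ 53593.)
1/((-97*(-2951) + z)*d) = 1/((-97*(-2951) + 705065)*(107185/2)) = (2/107185)/(286247 + 705065) = (2/107185)/991312 = (1/991312)*(2/107185) = 1/53126888360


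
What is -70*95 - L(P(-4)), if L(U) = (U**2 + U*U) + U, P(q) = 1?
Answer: -6653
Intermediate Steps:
L(U) = U + 2*U**2 (L(U) = (U**2 + U**2) + U = 2*U**2 + U = U + 2*U**2)
-70*95 - L(P(-4)) = -70*95 - (1 + 2*1) = -6650 - (1 + 2) = -6650 - 3 = -6653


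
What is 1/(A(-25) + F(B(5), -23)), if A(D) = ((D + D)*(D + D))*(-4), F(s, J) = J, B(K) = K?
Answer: -1/10023 ≈ -9.9770e-5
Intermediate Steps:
A(D) = -16*D² (A(D) = ((2*D)*(2*D))*(-4) = (4*D²)*(-4) = -16*D²)
1/(A(-25) + F(B(5), -23)) = 1/(-16*(-25)² - 23) = 1/(-16*625 - 23) = 1/(-10000 - 23) = 1/(-10023) = -1/10023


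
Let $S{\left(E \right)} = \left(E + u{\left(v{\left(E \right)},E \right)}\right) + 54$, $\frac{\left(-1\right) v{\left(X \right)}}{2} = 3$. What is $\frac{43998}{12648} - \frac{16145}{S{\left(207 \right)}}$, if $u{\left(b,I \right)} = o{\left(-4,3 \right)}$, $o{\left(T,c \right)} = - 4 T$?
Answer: $- \frac{32002419}{583916} \approx -54.807$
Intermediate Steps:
$v{\left(X \right)} = -6$ ($v{\left(X \right)} = \left(-2\right) 3 = -6$)
$u{\left(b,I \right)} = 16$ ($u{\left(b,I \right)} = \left(-4\right) \left(-4\right) = 16$)
$S{\left(E \right)} = 70 + E$ ($S{\left(E \right)} = \left(E + 16\right) + 54 = \left(16 + E\right) + 54 = 70 + E$)
$\frac{43998}{12648} - \frac{16145}{S{\left(207 \right)}} = \frac{43998}{12648} - \frac{16145}{70 + 207} = 43998 \cdot \frac{1}{12648} - \frac{16145}{277} = \frac{7333}{2108} - \frac{16145}{277} = - \frac{32002419}{583916}$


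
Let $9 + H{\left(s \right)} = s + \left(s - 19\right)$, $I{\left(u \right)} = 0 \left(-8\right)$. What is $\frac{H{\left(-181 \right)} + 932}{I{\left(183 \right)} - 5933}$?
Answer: $- \frac{542}{5933} \approx -0.091353$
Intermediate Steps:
$I{\left(u \right)} = 0$
$H{\left(s \right)} = -28 + 2 s$ ($H{\left(s \right)} = -9 + \left(s + \left(s - 19\right)\right) = -9 + \left(s + \left(-19 + s\right)\right) = -9 + \left(-19 + 2 s\right) = -28 + 2 s$)
$\frac{H{\left(-181 \right)} + 932}{I{\left(183 \right)} - 5933} = \frac{\left(-28 + 2 \left(-181\right)\right) + 932}{0 - 5933} = \frac{\left(-28 - 362\right) + 932}{-5933} = \left(-390 + 932\right) \left(- \frac{1}{5933}\right) = 542 \left(- \frac{1}{5933}\right) = - \frac{542}{5933}$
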